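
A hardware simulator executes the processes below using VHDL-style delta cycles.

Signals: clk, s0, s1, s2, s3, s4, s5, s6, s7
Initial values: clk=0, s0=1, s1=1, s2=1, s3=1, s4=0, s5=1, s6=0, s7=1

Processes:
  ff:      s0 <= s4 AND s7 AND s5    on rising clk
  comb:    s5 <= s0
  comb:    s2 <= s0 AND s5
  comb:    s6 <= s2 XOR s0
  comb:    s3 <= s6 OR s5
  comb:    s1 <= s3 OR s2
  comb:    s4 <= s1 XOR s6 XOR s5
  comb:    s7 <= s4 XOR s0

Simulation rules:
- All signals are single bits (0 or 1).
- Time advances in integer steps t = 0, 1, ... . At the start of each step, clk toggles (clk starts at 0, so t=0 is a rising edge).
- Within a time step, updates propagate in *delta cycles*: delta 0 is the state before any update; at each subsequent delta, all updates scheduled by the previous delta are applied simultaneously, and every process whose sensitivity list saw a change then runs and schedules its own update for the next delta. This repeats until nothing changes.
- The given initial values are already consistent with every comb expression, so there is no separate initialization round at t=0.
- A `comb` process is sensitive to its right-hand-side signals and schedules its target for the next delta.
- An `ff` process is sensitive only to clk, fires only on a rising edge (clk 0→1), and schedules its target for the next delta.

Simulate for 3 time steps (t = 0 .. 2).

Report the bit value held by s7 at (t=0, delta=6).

[bits: s5,s0,s6,s7,s2,s4,s1,s3,clk]
t=0: Δ0=110110110 Δ1=110110111 Δ2=100110111 Δ3=001000111 Δ4=000000111 Δ5=000001101 Δ6=000101001 Δ7=000100001 Δ8=000000001 | 8Δ
t=1: Δ0=000000001 Δ1=000000000 | 1Δ
t=2: Δ0=000000000 Δ1=000000001 | 1Δ

1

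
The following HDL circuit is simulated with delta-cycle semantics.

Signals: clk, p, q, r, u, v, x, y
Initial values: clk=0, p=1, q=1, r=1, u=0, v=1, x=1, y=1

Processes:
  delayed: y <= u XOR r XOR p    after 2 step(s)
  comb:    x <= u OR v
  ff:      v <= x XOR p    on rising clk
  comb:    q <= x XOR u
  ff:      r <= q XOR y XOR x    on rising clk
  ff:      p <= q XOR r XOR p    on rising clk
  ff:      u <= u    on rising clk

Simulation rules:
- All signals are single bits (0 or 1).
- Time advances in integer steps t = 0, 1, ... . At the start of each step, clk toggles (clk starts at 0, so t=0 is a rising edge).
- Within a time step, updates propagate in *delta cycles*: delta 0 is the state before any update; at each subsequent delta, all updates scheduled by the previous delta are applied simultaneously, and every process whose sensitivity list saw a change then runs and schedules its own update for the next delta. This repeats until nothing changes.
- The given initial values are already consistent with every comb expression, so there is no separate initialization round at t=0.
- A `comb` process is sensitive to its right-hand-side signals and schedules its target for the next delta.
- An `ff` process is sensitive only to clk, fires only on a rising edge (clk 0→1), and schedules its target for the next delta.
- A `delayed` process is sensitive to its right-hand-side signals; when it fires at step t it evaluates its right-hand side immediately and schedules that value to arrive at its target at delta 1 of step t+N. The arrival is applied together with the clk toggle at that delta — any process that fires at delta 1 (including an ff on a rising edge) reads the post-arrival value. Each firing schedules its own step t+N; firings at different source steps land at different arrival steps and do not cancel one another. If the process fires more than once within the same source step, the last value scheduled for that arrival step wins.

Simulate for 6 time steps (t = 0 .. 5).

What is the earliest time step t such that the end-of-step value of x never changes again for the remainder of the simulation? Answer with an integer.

[bits: v,u,q,clk,p,y,r,x]
t=0: Δ0=10101111 Δ1=10111111 Δ2=00111111 Δ3=00111110 Δ4=00011110 | 4Δ
t=1: Δ0=00011110 Δ1=00001110 | 1Δ
t=2: Δ0=00001110 Δ1=00011110 Δ2=10010110 Δ3=10010111 Δ4=10110111 | 4Δ
t=3: Δ0=10110111 Δ1=10100111 | 1Δ
t=4: Δ0=10100111 Δ1=10110111 | 1Δ
t=5: Δ0=10110111 Δ1=10100111 | 1Δ

2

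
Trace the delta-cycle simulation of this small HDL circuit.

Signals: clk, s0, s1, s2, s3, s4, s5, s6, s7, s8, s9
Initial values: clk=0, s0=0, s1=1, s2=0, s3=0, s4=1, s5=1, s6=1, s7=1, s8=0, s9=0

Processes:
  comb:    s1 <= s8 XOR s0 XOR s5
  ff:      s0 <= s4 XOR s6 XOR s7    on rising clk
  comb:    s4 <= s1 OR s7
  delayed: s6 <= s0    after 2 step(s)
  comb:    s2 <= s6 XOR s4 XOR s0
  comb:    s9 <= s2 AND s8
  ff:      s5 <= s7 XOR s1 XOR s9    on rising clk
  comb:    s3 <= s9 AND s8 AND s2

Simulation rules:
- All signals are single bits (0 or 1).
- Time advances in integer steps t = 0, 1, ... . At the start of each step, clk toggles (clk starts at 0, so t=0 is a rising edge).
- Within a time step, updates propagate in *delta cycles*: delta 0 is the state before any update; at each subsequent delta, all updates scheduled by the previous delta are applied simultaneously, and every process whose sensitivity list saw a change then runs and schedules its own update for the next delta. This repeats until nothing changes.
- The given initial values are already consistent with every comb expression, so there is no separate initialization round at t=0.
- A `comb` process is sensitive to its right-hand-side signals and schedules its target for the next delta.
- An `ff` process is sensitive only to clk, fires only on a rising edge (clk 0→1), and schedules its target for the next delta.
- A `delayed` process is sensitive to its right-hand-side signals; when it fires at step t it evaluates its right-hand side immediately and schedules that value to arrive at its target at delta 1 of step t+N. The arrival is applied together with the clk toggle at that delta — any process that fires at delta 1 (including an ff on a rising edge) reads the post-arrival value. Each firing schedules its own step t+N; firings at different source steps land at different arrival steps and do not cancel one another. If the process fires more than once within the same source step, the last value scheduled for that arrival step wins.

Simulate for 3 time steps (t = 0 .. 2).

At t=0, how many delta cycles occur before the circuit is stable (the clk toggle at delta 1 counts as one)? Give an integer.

3

t=0 Δ0: s2=0 s3=0 s7=1 s8=0 clk=0 s0=0 s5=1 s1=1 s9=0 s6=1 s4=1
  Δ1: clk:0→1
  Δ2: s0:0→1, s5:1→0
  Δ3: s2:0→1
  (3Δ to stable)
t=1 Δ0: s2=1 s3=0 s7=1 s8=0 clk=1 s0=1 s5=0 s1=1 s9=0 s6=1 s4=1
  Δ1: clk:1→0
  (1Δ to stable)
t=2 Δ0: s2=1 s3=0 s7=1 s8=0 clk=0 s0=1 s5=0 s1=1 s9=0 s6=1 s4=1
  Δ1: clk:0→1
  (1Δ to stable)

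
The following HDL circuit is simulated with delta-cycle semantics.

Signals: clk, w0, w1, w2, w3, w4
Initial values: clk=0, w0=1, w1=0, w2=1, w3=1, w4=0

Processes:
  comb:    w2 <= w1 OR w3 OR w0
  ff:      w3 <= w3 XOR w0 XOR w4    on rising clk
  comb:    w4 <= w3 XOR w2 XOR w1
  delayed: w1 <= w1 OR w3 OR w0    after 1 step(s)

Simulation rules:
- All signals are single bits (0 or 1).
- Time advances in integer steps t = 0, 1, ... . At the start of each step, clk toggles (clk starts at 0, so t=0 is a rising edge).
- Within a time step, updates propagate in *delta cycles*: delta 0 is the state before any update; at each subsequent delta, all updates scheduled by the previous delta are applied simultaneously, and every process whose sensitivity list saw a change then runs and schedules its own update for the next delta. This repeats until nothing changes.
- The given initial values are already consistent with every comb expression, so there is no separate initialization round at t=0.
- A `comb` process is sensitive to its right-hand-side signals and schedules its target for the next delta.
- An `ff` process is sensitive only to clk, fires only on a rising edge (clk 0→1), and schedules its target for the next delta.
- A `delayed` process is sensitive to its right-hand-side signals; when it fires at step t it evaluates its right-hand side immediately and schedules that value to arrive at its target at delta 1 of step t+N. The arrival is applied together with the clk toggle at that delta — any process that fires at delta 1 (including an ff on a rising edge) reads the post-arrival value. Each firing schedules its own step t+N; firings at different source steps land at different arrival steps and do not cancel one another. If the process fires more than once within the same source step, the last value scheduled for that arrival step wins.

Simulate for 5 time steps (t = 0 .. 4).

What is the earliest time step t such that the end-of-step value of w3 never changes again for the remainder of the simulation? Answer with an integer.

2

[bits: w3,w1,w0,w2,w4,clk]
t=0: Δ0=101100 Δ1=101101 Δ2=001101 Δ3=001111 | 3Δ
t=1: Δ0=001111 Δ1=011110 Δ2=011100 | 2Δ
t=2: Δ0=011100 Δ1=011101 Δ2=111101 Δ3=111111 | 3Δ
t=3: Δ0=111111 Δ1=111110 | 1Δ
t=4: Δ0=111110 Δ1=111111 | 1Δ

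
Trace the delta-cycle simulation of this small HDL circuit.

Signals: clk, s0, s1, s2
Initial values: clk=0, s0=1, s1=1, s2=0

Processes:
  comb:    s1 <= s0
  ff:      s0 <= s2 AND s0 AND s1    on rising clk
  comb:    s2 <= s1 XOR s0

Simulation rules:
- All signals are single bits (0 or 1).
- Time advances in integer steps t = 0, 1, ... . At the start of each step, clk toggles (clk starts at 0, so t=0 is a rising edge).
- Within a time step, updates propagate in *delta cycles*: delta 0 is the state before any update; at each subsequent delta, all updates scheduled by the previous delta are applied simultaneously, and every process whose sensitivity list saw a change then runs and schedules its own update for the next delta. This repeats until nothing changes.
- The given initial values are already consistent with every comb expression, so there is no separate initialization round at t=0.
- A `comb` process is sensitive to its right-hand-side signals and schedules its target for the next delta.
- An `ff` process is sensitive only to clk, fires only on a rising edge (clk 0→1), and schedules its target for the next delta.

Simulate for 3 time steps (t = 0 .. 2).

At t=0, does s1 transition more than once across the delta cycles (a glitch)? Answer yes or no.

no

t0.Δ0 s1=1 s0=1 s2=0 clk=0
t0.Δ1 s1=1 s0=1 s2=0 clk=1
t0.Δ2 s1=1 s0=0 s2=0 clk=1
t0.Δ3 s1=0 s0=0 s2=1 clk=1
t0.Δ4 s1=0 s0=0 s2=0 clk=1
t1.Δ0 s1=0 s0=0 s2=0 clk=1
t1.Δ1 s1=0 s0=0 s2=0 clk=0
t2.Δ0 s1=0 s0=0 s2=0 clk=0
t2.Δ1 s1=0 s0=0 s2=0 clk=1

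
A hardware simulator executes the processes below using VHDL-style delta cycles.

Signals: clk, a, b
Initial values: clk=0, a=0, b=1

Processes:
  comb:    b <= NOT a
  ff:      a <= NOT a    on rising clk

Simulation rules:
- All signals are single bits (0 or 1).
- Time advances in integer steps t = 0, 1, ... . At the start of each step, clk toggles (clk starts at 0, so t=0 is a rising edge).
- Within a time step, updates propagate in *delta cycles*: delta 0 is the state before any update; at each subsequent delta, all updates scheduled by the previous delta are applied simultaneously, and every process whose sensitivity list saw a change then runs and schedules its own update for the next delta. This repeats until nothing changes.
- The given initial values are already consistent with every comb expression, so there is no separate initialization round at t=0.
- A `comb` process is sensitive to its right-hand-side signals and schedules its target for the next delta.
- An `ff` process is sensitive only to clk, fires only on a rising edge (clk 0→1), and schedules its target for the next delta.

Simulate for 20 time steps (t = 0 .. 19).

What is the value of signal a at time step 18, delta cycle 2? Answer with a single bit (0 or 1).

0

t0.Δ0 clk=0 b=1 a=0
t0.Δ1 clk=1 b=1 a=0
t0.Δ2 clk=1 b=1 a=1
t0.Δ3 clk=1 b=0 a=1
t1.Δ0 clk=1 b=0 a=1
t1.Δ1 clk=0 b=0 a=1
t2.Δ0 clk=0 b=0 a=1
t2.Δ1 clk=1 b=0 a=1
t2.Δ2 clk=1 b=0 a=0
t2.Δ3 clk=1 b=1 a=0
t3.Δ0 clk=1 b=1 a=0
t3.Δ1 clk=0 b=1 a=0
t4.Δ0 clk=0 b=1 a=0
t4.Δ1 clk=1 b=1 a=0
t4.Δ2 clk=1 b=1 a=1
t4.Δ3 clk=1 b=0 a=1
t5.Δ0 clk=1 b=0 a=1
t5.Δ1 clk=0 b=0 a=1
t6.Δ0 clk=0 b=0 a=1
t6.Δ1 clk=1 b=0 a=1
t6.Δ2 clk=1 b=0 a=0
t6.Δ3 clk=1 b=1 a=0
t7.Δ0 clk=1 b=1 a=0
t7.Δ1 clk=0 b=1 a=0
t8.Δ0 clk=0 b=1 a=0
t8.Δ1 clk=1 b=1 a=0
t8.Δ2 clk=1 b=1 a=1
t8.Δ3 clk=1 b=0 a=1
t9.Δ0 clk=1 b=0 a=1
t9.Δ1 clk=0 b=0 a=1
t10.Δ0 clk=0 b=0 a=1
t10.Δ1 clk=1 b=0 a=1
t10.Δ2 clk=1 b=0 a=0
t10.Δ3 clk=1 b=1 a=0
t11.Δ0 clk=1 b=1 a=0
t11.Δ1 clk=0 b=1 a=0
t12.Δ0 clk=0 b=1 a=0
t12.Δ1 clk=1 b=1 a=0
t12.Δ2 clk=1 b=1 a=1
t12.Δ3 clk=1 b=0 a=1
t13.Δ0 clk=1 b=0 a=1
t13.Δ1 clk=0 b=0 a=1
t14.Δ0 clk=0 b=0 a=1
t14.Δ1 clk=1 b=0 a=1
t14.Δ2 clk=1 b=0 a=0
t14.Δ3 clk=1 b=1 a=0
t15.Δ0 clk=1 b=1 a=0
t15.Δ1 clk=0 b=1 a=0
t16.Δ0 clk=0 b=1 a=0
t16.Δ1 clk=1 b=1 a=0
t16.Δ2 clk=1 b=1 a=1
t16.Δ3 clk=1 b=0 a=1
t17.Δ0 clk=1 b=0 a=1
t17.Δ1 clk=0 b=0 a=1
t18.Δ0 clk=0 b=0 a=1
t18.Δ1 clk=1 b=0 a=1
t18.Δ2 clk=1 b=0 a=0
t18.Δ3 clk=1 b=1 a=0
t19.Δ0 clk=1 b=1 a=0
t19.Δ1 clk=0 b=1 a=0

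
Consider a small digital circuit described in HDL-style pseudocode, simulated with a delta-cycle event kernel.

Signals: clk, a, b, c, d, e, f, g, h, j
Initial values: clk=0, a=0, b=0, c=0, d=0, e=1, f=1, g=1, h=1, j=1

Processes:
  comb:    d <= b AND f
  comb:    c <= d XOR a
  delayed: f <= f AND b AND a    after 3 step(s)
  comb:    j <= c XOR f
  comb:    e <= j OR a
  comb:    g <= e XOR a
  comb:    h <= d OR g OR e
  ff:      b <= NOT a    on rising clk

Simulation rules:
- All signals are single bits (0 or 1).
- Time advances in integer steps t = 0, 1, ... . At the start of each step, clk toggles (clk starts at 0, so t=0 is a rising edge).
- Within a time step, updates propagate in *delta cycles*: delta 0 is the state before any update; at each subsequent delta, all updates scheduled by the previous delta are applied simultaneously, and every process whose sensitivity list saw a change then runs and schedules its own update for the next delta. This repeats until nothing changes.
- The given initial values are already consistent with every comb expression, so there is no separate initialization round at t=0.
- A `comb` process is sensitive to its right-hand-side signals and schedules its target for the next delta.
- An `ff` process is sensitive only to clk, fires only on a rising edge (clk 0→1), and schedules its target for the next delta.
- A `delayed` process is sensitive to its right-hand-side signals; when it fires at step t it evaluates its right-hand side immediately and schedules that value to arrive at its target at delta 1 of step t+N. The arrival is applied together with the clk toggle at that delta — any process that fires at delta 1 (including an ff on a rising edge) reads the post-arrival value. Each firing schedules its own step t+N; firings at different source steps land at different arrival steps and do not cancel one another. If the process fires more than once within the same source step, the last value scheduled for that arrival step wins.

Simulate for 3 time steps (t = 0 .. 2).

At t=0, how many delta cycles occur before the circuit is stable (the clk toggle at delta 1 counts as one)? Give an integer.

7

t0.Δ0 d=0 b=0 clk=0 c=0 h=1 f=1 j=1 e=1 a=0 g=1
t0.Δ1 d=0 b=0 clk=1 c=0 h=1 f=1 j=1 e=1 a=0 g=1
t0.Δ2 d=0 b=1 clk=1 c=0 h=1 f=1 j=1 e=1 a=0 g=1
t0.Δ3 d=1 b=1 clk=1 c=0 h=1 f=1 j=1 e=1 a=0 g=1
t0.Δ4 d=1 b=1 clk=1 c=1 h=1 f=1 j=1 e=1 a=0 g=1
t0.Δ5 d=1 b=1 clk=1 c=1 h=1 f=1 j=0 e=1 a=0 g=1
t0.Δ6 d=1 b=1 clk=1 c=1 h=1 f=1 j=0 e=0 a=0 g=1
t0.Δ7 d=1 b=1 clk=1 c=1 h=1 f=1 j=0 e=0 a=0 g=0
t1.Δ0 d=1 b=1 clk=1 c=1 h=1 f=1 j=0 e=0 a=0 g=0
t1.Δ1 d=1 b=1 clk=0 c=1 h=1 f=1 j=0 e=0 a=0 g=0
t2.Δ0 d=1 b=1 clk=0 c=1 h=1 f=1 j=0 e=0 a=0 g=0
t2.Δ1 d=1 b=1 clk=1 c=1 h=1 f=1 j=0 e=0 a=0 g=0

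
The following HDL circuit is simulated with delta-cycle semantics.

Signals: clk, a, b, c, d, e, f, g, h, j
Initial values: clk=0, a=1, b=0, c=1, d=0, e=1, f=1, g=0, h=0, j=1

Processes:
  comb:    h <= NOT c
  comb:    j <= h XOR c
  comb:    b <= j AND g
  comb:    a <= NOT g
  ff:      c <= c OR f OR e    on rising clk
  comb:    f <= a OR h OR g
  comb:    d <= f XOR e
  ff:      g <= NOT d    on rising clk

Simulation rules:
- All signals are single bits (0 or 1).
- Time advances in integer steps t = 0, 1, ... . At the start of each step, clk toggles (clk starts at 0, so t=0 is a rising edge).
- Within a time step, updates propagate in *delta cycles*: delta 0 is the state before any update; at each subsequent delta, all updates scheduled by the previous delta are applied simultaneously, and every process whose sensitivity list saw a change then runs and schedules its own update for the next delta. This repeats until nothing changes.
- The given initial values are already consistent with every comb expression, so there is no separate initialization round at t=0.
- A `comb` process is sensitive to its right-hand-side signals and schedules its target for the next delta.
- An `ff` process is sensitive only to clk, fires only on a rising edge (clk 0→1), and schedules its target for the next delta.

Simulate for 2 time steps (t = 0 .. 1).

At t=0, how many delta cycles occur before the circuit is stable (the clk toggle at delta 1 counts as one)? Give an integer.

3

[bits: g,b,c,d,j,e,f,h,clk,a]
t=0: Δ0=0010111001 Δ1=0010111011 Δ2=1010111011 Δ3=1110111010 | 3Δ
t=1: Δ0=1110111010 Δ1=1110111000 | 1Δ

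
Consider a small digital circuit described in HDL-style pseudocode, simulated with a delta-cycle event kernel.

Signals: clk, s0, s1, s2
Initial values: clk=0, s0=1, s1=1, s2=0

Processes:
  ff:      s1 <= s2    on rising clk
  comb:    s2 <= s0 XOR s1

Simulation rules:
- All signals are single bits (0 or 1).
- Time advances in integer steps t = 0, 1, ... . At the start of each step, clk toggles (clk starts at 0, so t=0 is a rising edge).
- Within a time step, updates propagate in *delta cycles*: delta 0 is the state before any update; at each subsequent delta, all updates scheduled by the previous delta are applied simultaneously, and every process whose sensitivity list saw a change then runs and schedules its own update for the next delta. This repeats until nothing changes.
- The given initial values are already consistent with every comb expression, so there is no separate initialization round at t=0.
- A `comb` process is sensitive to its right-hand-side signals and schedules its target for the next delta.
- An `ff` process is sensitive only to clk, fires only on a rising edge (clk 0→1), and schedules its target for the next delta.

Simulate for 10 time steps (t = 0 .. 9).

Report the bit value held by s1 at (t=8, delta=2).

0

t0.Δ0 clk=0 s2=0 s0=1 s1=1
t0.Δ1 clk=1 s2=0 s0=1 s1=1
t0.Δ2 clk=1 s2=0 s0=1 s1=0
t0.Δ3 clk=1 s2=1 s0=1 s1=0
t1.Δ0 clk=1 s2=1 s0=1 s1=0
t1.Δ1 clk=0 s2=1 s0=1 s1=0
t2.Δ0 clk=0 s2=1 s0=1 s1=0
t2.Δ1 clk=1 s2=1 s0=1 s1=0
t2.Δ2 clk=1 s2=1 s0=1 s1=1
t2.Δ3 clk=1 s2=0 s0=1 s1=1
t3.Δ0 clk=1 s2=0 s0=1 s1=1
t3.Δ1 clk=0 s2=0 s0=1 s1=1
t4.Δ0 clk=0 s2=0 s0=1 s1=1
t4.Δ1 clk=1 s2=0 s0=1 s1=1
t4.Δ2 clk=1 s2=0 s0=1 s1=0
t4.Δ3 clk=1 s2=1 s0=1 s1=0
t5.Δ0 clk=1 s2=1 s0=1 s1=0
t5.Δ1 clk=0 s2=1 s0=1 s1=0
t6.Δ0 clk=0 s2=1 s0=1 s1=0
t6.Δ1 clk=1 s2=1 s0=1 s1=0
t6.Δ2 clk=1 s2=1 s0=1 s1=1
t6.Δ3 clk=1 s2=0 s0=1 s1=1
t7.Δ0 clk=1 s2=0 s0=1 s1=1
t7.Δ1 clk=0 s2=0 s0=1 s1=1
t8.Δ0 clk=0 s2=0 s0=1 s1=1
t8.Δ1 clk=1 s2=0 s0=1 s1=1
t8.Δ2 clk=1 s2=0 s0=1 s1=0
t8.Δ3 clk=1 s2=1 s0=1 s1=0
t9.Δ0 clk=1 s2=1 s0=1 s1=0
t9.Δ1 clk=0 s2=1 s0=1 s1=0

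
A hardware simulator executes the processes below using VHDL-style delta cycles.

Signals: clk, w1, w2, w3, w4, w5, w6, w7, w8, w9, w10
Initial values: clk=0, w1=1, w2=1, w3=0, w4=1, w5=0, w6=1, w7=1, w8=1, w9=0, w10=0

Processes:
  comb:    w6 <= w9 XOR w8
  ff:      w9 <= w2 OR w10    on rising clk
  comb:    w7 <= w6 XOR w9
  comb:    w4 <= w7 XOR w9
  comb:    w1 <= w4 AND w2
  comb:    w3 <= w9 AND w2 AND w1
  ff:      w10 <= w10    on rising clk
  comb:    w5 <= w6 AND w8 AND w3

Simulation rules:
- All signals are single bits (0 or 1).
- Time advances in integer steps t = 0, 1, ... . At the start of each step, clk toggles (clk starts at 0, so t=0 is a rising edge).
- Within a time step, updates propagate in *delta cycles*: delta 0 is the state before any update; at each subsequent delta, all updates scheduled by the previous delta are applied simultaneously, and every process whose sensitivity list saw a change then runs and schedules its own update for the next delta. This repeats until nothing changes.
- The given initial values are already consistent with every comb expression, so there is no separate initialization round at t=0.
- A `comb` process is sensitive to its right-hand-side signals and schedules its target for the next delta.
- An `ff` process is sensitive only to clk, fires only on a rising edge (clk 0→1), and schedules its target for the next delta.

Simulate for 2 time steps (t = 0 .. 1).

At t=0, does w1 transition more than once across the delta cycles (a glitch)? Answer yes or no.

[bits: w9,w2,w5,w8,w4,w1,w3,w10,clk,w7,w6]
t=0: Δ0=01011100011 Δ1=01011100111 Δ2=11011100111 Δ3=11010110100 Δ4=11011010110 Δ5=11010100110 Δ6=11010010110 Δ7=11010000110 | 7Δ
t=1: Δ0=11010000110 Δ1=11010000010 | 1Δ

yes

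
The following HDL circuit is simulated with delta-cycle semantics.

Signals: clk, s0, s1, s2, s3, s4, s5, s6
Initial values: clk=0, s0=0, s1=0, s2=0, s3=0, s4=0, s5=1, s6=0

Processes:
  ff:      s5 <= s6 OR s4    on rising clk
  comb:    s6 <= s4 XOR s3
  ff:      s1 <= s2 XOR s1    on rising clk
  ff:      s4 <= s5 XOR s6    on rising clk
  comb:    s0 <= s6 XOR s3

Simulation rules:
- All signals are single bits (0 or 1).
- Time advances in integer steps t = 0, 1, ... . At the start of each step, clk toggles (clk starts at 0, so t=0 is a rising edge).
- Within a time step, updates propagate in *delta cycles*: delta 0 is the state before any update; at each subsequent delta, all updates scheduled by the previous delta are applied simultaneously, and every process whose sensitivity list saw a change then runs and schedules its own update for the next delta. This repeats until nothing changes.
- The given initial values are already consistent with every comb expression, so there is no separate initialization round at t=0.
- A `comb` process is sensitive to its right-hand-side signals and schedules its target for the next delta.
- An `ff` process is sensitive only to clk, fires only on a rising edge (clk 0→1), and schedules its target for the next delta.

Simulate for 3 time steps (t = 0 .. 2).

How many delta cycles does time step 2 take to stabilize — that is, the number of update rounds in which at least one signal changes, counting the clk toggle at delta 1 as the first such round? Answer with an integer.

[bits: clk,s2,s0,s4,s1,s6,s5,s3]
t=0: Δ0=00000010 Δ1=10000010 Δ2=10010000 Δ3=10010100 Δ4=10110100 | 4Δ
t=1: Δ0=10110100 Δ1=00110100 | 1Δ
t=2: Δ0=00110100 Δ1=10110100 Δ2=10110110 | 2Δ

2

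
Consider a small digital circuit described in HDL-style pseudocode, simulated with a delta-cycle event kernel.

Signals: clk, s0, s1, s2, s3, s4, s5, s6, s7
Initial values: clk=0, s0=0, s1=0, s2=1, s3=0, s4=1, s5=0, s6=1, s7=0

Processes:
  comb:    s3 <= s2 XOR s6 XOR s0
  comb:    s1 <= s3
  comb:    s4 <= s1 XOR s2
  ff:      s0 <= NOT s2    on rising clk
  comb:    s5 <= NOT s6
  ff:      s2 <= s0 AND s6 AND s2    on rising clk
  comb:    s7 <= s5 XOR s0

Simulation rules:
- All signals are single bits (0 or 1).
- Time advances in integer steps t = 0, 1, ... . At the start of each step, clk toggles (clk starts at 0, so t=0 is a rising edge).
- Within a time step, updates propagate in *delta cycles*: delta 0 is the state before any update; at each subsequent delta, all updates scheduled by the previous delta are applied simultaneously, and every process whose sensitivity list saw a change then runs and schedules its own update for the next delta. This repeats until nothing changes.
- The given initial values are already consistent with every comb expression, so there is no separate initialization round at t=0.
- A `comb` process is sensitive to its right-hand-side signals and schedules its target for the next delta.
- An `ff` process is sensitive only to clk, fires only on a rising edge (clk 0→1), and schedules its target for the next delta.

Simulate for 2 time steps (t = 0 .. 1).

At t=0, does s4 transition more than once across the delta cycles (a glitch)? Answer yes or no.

t0.Δ0 s4=1 s2=1 s6=1 s7=0 clk=0 s1=0 s5=0 s0=0 s3=0
t0.Δ1 s4=1 s2=1 s6=1 s7=0 clk=1 s1=0 s5=0 s0=0 s3=0
t0.Δ2 s4=1 s2=0 s6=1 s7=0 clk=1 s1=0 s5=0 s0=0 s3=0
t0.Δ3 s4=0 s2=0 s6=1 s7=0 clk=1 s1=0 s5=0 s0=0 s3=1
t0.Δ4 s4=0 s2=0 s6=1 s7=0 clk=1 s1=1 s5=0 s0=0 s3=1
t0.Δ5 s4=1 s2=0 s6=1 s7=0 clk=1 s1=1 s5=0 s0=0 s3=1
t1.Δ0 s4=1 s2=0 s6=1 s7=0 clk=1 s1=1 s5=0 s0=0 s3=1
t1.Δ1 s4=1 s2=0 s6=1 s7=0 clk=0 s1=1 s5=0 s0=0 s3=1

yes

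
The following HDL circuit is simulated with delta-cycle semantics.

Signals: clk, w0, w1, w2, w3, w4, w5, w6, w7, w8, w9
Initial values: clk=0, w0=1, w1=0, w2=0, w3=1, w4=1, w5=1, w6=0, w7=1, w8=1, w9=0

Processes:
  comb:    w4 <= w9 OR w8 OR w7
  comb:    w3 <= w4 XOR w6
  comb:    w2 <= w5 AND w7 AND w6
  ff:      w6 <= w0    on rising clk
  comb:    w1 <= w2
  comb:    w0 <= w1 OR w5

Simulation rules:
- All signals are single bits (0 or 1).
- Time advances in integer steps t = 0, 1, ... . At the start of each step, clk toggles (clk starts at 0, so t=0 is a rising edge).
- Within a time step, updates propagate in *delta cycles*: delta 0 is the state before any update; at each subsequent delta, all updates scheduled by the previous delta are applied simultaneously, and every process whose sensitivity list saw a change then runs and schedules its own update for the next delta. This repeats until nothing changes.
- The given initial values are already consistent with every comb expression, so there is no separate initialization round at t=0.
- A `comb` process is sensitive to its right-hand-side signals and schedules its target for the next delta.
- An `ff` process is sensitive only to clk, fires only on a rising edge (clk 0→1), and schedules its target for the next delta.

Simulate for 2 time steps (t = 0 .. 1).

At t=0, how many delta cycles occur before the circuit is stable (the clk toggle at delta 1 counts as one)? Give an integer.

4

t=0 Δ0: w6=0 w5=1 w8=1 w3=1 w4=1 w1=0 clk=0 w2=0 w0=1 w7=1 w9=0
  Δ1: clk:0→1
  Δ2: w6:0→1
  Δ3: w3:1→0, w2:0→1
  Δ4: w1:0→1
  (4Δ to stable)
t=1 Δ0: w6=1 w5=1 w8=1 w3=0 w4=1 w1=1 clk=1 w2=1 w0=1 w7=1 w9=0
  Δ1: clk:1→0
  (1Δ to stable)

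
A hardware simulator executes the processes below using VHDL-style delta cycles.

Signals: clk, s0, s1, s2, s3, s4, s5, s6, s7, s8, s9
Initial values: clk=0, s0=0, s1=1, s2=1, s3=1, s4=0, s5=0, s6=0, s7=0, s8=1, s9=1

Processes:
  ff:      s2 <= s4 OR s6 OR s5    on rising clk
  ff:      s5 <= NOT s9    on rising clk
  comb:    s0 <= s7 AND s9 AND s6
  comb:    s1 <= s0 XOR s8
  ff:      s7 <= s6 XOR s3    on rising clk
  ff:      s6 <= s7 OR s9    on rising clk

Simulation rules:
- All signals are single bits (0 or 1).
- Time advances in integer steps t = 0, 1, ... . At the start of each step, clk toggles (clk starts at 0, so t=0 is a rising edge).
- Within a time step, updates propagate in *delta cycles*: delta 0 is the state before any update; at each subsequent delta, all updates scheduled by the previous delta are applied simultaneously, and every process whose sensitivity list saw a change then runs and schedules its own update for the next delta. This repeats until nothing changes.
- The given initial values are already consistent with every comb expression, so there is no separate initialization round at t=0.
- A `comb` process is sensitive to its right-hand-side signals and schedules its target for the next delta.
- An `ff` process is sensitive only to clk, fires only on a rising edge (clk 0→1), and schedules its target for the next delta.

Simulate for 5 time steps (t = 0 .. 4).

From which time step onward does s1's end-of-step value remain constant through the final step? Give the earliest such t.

2

[bits: s8,s4,s5,s2,s1,s7,s0,s9,s3,s6,clk]
t=0: Δ0=10011001100 Δ1=10011001101 Δ2=10001101111 Δ3=10001111111 Δ4=10000111111 | 4Δ
t=1: Δ0=10000111111 Δ1=10000111110 | 1Δ
t=2: Δ0=10000111110 Δ1=10000111111 Δ2=10010011111 Δ3=10010001111 Δ4=10011001111 | 4Δ
t=3: Δ0=10011001111 Δ1=10011001110 | 1Δ
t=4: Δ0=10011001110 Δ1=10011001111 | 1Δ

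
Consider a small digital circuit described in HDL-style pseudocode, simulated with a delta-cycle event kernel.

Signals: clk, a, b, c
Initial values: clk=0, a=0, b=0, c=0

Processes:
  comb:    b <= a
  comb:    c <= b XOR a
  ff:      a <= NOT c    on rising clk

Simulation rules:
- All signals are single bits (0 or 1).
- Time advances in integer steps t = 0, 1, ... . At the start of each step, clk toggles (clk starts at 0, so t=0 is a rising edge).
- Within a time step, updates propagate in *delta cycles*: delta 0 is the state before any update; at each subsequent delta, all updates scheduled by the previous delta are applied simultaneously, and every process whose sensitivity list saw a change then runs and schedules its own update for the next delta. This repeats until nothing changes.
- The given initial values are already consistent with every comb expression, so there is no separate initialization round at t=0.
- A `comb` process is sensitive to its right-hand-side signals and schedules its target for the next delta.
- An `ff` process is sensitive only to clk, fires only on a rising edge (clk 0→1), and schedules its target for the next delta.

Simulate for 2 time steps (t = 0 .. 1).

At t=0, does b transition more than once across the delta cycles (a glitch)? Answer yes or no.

[bits: b,clk,c,a]
t=0: Δ0=0000 Δ1=0100 Δ2=0101 Δ3=1111 Δ4=1101 | 4Δ
t=1: Δ0=1101 Δ1=1001 | 1Δ

no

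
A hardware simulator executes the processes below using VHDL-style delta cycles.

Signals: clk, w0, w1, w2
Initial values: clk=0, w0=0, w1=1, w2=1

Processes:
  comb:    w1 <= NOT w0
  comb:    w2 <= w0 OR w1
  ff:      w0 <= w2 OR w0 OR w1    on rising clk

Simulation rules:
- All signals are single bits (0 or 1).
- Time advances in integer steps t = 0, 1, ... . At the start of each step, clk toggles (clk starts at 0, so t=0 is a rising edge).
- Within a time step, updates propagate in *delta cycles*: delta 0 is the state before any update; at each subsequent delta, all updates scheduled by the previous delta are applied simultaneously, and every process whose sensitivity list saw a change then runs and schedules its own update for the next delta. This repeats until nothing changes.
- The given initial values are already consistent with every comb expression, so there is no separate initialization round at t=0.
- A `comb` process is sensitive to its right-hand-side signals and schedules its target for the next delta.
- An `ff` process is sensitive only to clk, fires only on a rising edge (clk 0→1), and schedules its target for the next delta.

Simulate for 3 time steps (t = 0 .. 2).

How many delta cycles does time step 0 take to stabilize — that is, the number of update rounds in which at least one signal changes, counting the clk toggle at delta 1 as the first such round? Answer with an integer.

3

[bits: clk,w2,w1,w0]
t=0: Δ0=0110 Δ1=1110 Δ2=1111 Δ3=1101 | 3Δ
t=1: Δ0=1101 Δ1=0101 | 1Δ
t=2: Δ0=0101 Δ1=1101 | 1Δ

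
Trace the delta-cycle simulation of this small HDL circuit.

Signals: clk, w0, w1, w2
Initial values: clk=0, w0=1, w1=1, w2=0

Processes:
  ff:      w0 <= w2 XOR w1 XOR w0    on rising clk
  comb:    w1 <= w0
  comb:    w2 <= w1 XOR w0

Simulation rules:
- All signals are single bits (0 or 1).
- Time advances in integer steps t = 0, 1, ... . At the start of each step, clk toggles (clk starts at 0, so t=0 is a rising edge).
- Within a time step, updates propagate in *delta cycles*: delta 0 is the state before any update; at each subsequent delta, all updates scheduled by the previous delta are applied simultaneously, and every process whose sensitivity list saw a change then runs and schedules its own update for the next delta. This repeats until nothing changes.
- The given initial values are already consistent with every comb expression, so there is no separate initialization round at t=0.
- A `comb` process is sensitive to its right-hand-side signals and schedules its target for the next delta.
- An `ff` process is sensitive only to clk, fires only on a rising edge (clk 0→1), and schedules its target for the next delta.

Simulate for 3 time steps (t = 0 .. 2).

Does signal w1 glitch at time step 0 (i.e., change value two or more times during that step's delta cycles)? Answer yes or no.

no

[bits: w2,clk,w1,w0]
t=0: Δ0=0011 Δ1=0111 Δ2=0110 Δ3=1100 Δ4=0100 | 4Δ
t=1: Δ0=0100 Δ1=0000 | 1Δ
t=2: Δ0=0000 Δ1=0100 | 1Δ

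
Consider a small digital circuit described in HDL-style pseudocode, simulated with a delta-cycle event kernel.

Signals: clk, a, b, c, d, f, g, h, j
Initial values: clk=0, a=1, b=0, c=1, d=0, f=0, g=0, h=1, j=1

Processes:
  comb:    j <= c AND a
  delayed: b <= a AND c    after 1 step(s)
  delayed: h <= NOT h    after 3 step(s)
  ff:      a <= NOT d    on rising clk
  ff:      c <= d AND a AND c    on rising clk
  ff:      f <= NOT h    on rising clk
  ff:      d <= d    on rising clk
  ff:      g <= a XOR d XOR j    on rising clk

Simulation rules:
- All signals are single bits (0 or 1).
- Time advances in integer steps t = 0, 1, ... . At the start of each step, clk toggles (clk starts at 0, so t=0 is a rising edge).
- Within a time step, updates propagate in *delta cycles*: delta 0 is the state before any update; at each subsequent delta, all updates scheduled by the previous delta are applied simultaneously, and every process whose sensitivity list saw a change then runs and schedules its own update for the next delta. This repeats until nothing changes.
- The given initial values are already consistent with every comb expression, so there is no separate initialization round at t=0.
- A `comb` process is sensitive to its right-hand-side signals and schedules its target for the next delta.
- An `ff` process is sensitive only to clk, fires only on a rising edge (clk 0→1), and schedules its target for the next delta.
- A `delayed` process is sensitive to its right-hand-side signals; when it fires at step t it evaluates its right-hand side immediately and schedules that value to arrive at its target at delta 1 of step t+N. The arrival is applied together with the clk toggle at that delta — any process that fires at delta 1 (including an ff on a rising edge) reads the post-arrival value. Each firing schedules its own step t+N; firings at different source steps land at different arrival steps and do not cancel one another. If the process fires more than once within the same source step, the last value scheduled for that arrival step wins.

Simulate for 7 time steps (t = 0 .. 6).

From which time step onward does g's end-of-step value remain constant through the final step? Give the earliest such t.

t0.Δ0 j=1 a=1 clk=0 c=1 b=0 f=0 d=0 h=1 g=0
t0.Δ1 j=1 a=1 clk=1 c=1 b=0 f=0 d=0 h=1 g=0
t0.Δ2 j=1 a=1 clk=1 c=0 b=0 f=0 d=0 h=1 g=0
t0.Δ3 j=0 a=1 clk=1 c=0 b=0 f=0 d=0 h=1 g=0
t1.Δ0 j=0 a=1 clk=1 c=0 b=0 f=0 d=0 h=1 g=0
t1.Δ1 j=0 a=1 clk=0 c=0 b=0 f=0 d=0 h=1 g=0
t2.Δ0 j=0 a=1 clk=0 c=0 b=0 f=0 d=0 h=1 g=0
t2.Δ1 j=0 a=1 clk=1 c=0 b=0 f=0 d=0 h=1 g=0
t2.Δ2 j=0 a=1 clk=1 c=0 b=0 f=0 d=0 h=1 g=1
t3.Δ0 j=0 a=1 clk=1 c=0 b=0 f=0 d=0 h=1 g=1
t3.Δ1 j=0 a=1 clk=0 c=0 b=0 f=0 d=0 h=1 g=1
t4.Δ0 j=0 a=1 clk=0 c=0 b=0 f=0 d=0 h=1 g=1
t4.Δ1 j=0 a=1 clk=1 c=0 b=0 f=0 d=0 h=1 g=1
t5.Δ0 j=0 a=1 clk=1 c=0 b=0 f=0 d=0 h=1 g=1
t5.Δ1 j=0 a=1 clk=0 c=0 b=0 f=0 d=0 h=1 g=1
t6.Δ0 j=0 a=1 clk=0 c=0 b=0 f=0 d=0 h=1 g=1
t6.Δ1 j=0 a=1 clk=1 c=0 b=0 f=0 d=0 h=1 g=1

2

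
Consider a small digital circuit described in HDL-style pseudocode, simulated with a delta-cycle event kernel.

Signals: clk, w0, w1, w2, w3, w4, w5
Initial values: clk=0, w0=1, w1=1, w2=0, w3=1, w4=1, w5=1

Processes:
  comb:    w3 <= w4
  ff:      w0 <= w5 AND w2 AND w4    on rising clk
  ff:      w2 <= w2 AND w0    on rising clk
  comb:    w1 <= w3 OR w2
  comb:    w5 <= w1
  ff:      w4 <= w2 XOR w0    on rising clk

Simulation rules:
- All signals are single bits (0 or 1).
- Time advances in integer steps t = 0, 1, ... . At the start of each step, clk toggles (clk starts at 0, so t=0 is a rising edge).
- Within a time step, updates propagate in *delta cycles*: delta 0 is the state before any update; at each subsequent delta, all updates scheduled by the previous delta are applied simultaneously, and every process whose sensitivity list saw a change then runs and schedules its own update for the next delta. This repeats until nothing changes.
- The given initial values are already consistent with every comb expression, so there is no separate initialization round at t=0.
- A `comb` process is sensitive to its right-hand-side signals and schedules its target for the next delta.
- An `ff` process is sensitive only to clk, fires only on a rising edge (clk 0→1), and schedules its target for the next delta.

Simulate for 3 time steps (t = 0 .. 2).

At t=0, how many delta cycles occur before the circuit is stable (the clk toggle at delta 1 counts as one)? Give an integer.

t0.Δ0 w2=0 w4=1 w5=1 w0=1 clk=0 w1=1 w3=1
t0.Δ1 w2=0 w4=1 w5=1 w0=1 clk=1 w1=1 w3=1
t0.Δ2 w2=0 w4=1 w5=1 w0=0 clk=1 w1=1 w3=1
t1.Δ0 w2=0 w4=1 w5=1 w0=0 clk=1 w1=1 w3=1
t1.Δ1 w2=0 w4=1 w5=1 w0=0 clk=0 w1=1 w3=1
t2.Δ0 w2=0 w4=1 w5=1 w0=0 clk=0 w1=1 w3=1
t2.Δ1 w2=0 w4=1 w5=1 w0=0 clk=1 w1=1 w3=1
t2.Δ2 w2=0 w4=0 w5=1 w0=0 clk=1 w1=1 w3=1
t2.Δ3 w2=0 w4=0 w5=1 w0=0 clk=1 w1=1 w3=0
t2.Δ4 w2=0 w4=0 w5=1 w0=0 clk=1 w1=0 w3=0
t2.Δ5 w2=0 w4=0 w5=0 w0=0 clk=1 w1=0 w3=0

2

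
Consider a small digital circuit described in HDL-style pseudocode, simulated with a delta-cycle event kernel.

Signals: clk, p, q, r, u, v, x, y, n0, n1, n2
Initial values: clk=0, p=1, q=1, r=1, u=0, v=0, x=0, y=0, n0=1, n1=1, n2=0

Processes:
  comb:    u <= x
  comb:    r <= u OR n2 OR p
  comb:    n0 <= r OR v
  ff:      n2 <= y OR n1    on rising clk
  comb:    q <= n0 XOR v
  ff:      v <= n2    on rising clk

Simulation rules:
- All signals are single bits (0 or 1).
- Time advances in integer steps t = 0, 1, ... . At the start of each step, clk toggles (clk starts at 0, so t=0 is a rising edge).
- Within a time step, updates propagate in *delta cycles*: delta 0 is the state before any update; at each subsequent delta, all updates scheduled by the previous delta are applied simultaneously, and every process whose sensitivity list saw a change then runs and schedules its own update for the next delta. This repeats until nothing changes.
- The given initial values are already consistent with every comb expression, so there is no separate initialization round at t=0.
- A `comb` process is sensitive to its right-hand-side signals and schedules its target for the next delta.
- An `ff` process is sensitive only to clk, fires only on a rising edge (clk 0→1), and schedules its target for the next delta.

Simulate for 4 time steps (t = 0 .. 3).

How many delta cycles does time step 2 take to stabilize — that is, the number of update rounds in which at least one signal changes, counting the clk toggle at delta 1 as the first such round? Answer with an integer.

[bits: r,y,u,n0,n1,clk,q,x,n2,p,v]
t=0: Δ0=10011010010 Δ1=10011110010 Δ2=10011110110 | 2Δ
t=1: Δ0=10011110110 Δ1=10011010110 | 1Δ
t=2: Δ0=10011010110 Δ1=10011110110 Δ2=10011110111 Δ3=10011100111 | 3Δ
t=3: Δ0=10011100111 Δ1=10011000111 | 1Δ

3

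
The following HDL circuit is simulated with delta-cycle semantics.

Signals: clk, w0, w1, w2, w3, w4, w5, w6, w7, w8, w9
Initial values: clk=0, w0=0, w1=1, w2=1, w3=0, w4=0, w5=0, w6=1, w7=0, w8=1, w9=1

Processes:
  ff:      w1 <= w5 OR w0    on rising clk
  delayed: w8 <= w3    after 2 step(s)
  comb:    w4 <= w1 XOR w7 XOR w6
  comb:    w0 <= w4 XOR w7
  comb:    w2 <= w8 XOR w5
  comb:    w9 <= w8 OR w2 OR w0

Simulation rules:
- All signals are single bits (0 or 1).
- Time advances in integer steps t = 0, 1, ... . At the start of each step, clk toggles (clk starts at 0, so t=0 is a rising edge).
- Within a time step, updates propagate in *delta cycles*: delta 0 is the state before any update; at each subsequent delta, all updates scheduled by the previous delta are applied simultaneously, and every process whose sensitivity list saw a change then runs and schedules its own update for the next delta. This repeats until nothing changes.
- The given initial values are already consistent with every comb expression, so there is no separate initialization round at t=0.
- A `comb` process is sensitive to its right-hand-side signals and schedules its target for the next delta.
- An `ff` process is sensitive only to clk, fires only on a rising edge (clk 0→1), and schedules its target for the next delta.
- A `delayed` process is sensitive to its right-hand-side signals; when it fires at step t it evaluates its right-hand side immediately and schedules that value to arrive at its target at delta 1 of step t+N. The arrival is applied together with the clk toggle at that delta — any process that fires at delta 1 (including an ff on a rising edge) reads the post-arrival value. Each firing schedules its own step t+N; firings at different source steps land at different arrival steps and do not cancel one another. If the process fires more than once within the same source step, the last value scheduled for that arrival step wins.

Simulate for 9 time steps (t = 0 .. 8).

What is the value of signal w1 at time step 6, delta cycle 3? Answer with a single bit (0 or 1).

1

t=0 Δ0: w6=1 w9=1 w4=0 w0=0 w1=1 clk=0 w7=0 w5=0 w8=1 w2=1 w3=0
  Δ1: clk:0→1
  Δ2: w1:1→0
  Δ3: w4:0→1
  Δ4: w0:0→1
  (4Δ to stable)
t=1 Δ0: w6=1 w9=1 w4=1 w0=1 w1=0 clk=1 w7=0 w5=0 w8=1 w2=1 w3=0
  Δ1: clk:1→0
  (1Δ to stable)
t=2 Δ0: w6=1 w9=1 w4=1 w0=1 w1=0 clk=0 w7=0 w5=0 w8=1 w2=1 w3=0
  Δ1: clk:0→1
  Δ2: w1:0→1
  Δ3: w4:1→0
  Δ4: w0:1→0
  (4Δ to stable)
t=3 Δ0: w6=1 w9=1 w4=0 w0=0 w1=1 clk=1 w7=0 w5=0 w8=1 w2=1 w3=0
  Δ1: clk:1→0
  (1Δ to stable)
t=4 Δ0: w6=1 w9=1 w4=0 w0=0 w1=1 clk=0 w7=0 w5=0 w8=1 w2=1 w3=0
  Δ1: clk:0→1
  Δ2: w1:1→0
  Δ3: w4:0→1
  Δ4: w0:0→1
  (4Δ to stable)
t=5 Δ0: w6=1 w9=1 w4=1 w0=1 w1=0 clk=1 w7=0 w5=0 w8=1 w2=1 w3=0
  Δ1: clk:1→0
  (1Δ to stable)
t=6 Δ0: w6=1 w9=1 w4=1 w0=1 w1=0 clk=0 w7=0 w5=0 w8=1 w2=1 w3=0
  Δ1: clk:0→1
  Δ2: w1:0→1
  Δ3: w4:1→0
  Δ4: w0:1→0
  (4Δ to stable)
t=7 Δ0: w6=1 w9=1 w4=0 w0=0 w1=1 clk=1 w7=0 w5=0 w8=1 w2=1 w3=0
  Δ1: clk:1→0
  (1Δ to stable)
t=8 Δ0: w6=1 w9=1 w4=0 w0=0 w1=1 clk=0 w7=0 w5=0 w8=1 w2=1 w3=0
  Δ1: clk:0→1
  Δ2: w1:1→0
  Δ3: w4:0→1
  Δ4: w0:0→1
  (4Δ to stable)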